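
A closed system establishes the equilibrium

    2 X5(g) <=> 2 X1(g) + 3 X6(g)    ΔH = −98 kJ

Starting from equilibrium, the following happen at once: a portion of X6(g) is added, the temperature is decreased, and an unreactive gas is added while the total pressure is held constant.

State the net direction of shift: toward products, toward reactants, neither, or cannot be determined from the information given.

cannot be determined

Adding X6 (g), a product, drives the reaction to the left.
The forward reaction is exothermic. Lowering T favours the exothermic direction — shift to the right.
Adding inert gas at constant total pressure expands the volume and lowers every reacting partial pressure. With Δn_gas = 5 − 2 = +3, Q moves away from K toward the side with fewer gas moles, so the system shifts toward the side with more gas moles — to the right.
The individual effects push in opposite directions; without quantitative information the net direction cannot be determined.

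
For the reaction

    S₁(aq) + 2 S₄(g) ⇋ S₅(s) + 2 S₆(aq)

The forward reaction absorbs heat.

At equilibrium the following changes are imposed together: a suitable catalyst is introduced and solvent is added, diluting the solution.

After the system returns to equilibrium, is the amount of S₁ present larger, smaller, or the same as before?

A catalyst speeds both forward and reverse rates equally; it changes neither Q nor K — no shift from this change.
Dilution lowers every aqueous concentration by the same factor. Δn_aq = 2 − 1 = +1, so the system shifts toward the side with more dissolved moles — to the right.
The net shift is to the right. S₁ is a reactant, so its amount decreases.

decreases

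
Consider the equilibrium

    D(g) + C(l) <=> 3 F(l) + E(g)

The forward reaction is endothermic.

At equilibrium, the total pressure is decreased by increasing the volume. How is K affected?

The equilibrium constant depends only on temperature. This perturbation changes neither the position of equilibrium nor K.

unchanged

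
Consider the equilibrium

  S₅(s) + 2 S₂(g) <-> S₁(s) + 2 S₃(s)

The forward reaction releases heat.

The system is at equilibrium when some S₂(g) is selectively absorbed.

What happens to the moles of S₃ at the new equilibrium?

decreases

Removing S₂ (g), a reactant, drives the reaction to the left.
The net shift is to the left. S₃ is a product, so its amount decreases.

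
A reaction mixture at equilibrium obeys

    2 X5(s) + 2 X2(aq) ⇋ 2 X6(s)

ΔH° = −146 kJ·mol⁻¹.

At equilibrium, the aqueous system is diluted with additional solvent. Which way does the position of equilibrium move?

Dilution lowers every aqueous concentration by the same factor. Δn_aq = 0 − 2 = -2, so the system shifts toward the side with more dissolved moles — to the left.

left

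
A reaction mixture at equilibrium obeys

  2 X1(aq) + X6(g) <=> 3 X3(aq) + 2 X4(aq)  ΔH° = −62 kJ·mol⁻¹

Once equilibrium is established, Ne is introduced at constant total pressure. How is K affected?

The equilibrium constant depends only on temperature. This perturbation may move the position of equilibrium, but since T is unchanged, K itself is unchanged.

unchanged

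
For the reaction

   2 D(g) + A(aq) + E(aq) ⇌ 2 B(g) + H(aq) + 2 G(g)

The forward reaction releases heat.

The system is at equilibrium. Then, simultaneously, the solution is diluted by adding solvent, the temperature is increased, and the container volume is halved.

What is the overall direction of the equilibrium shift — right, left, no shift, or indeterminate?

Dilution lowers every aqueous concentration by the same factor. Δn_aq = 1 − 2 = -1, so the system shifts toward the side with more dissolved moles — to the left.
The forward reaction is exothermic. Raising T favours the endothermic direction — shift to the left.
Gas moles: reactants 2, products 4 (Δn_gas = +2). Compression shifts the system toward the side with fewer moles of gas — to the left.
All effects act in the same direction — net shift to the left.

left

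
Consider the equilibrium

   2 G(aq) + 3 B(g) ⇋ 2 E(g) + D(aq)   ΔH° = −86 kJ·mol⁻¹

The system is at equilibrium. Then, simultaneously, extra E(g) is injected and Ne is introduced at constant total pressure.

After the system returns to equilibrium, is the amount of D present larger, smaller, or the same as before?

decreases

Adding E (g), a product, drives the reaction to the left.
Adding inert gas at constant total pressure expands the volume and lowers every reacting partial pressure. With Δn_gas = 2 − 3 = -1, Q moves away from K toward the side with fewer gas moles, so the system shifts toward the side with more gas moles — to the left.
The net shift is to the left. D is a product, so its amount decreases.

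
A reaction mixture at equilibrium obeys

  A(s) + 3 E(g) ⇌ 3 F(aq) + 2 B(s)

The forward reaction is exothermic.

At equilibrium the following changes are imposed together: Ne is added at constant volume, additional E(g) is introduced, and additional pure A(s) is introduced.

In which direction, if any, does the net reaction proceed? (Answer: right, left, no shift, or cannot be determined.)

right

At constant volume, adding an inert gas leaves every reacting species' partial pressure unchanged, so Q is unchanged — no shift from this change.
Adding E (g), a reactant, drives the reaction to the right.
A is a pure solid; its activity is 1 regardless of amount, so Q is unaffected — no shift from this change.
Only the nonzero effect(s) matter; the net shift is to the right.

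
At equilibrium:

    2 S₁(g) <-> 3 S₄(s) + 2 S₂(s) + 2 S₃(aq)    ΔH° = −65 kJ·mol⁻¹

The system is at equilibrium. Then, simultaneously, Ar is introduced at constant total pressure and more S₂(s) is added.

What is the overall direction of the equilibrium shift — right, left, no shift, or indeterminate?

left

Adding inert gas at constant total pressure expands the volume and lowers every reacting partial pressure. With Δn_gas = 0 − 2 = -2, Q moves away from K toward the side with fewer gas moles, so the system shifts toward the side with more gas moles — to the left.
S₂ is a pure solid; its activity is 1 regardless of amount, so Q is unaffected — no shift from this change.
Only the nonzero effect(s) matter; the net shift is to the left.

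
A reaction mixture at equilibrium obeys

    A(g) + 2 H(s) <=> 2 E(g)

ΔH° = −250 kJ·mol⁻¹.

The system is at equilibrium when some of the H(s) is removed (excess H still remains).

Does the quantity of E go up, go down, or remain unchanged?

unchanged

H is a pure solid; its activity is 1 regardless of amount, so Q is unaffected — no shift from this change.
No net shift occurs, so the amount of E is unchanged.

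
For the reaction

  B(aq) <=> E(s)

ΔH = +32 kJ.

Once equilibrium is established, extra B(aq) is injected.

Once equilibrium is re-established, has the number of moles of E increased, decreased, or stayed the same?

increases

Adding B (aq), a reactant, drives the reaction to the right.
The net shift is to the right. E is a product, so its amount increases.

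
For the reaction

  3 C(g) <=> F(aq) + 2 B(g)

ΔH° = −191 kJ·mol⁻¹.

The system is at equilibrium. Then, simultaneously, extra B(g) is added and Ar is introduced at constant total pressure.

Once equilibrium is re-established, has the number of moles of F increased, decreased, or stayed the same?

decreases

Adding B (g), a product, drives the reaction to the left.
Adding inert gas at constant total pressure expands the volume and lowers every reacting partial pressure. With Δn_gas = 2 − 3 = -1, Q moves away from K toward the side with fewer gas moles, so the system shifts toward the side with more gas moles — to the left.
The net shift is to the left. F is a product, so its amount decreases.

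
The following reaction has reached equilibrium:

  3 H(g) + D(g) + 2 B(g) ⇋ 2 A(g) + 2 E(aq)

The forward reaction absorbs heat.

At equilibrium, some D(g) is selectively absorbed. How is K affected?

The equilibrium constant depends only on temperature. This perturbation may move the position of equilibrium, but since T is unchanged, K itself is unchanged.

unchanged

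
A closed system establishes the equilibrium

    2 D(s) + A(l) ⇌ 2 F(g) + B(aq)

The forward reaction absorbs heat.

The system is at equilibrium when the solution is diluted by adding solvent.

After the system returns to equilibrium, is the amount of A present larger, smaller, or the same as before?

decreases

Dilution lowers every aqueous concentration by the same factor. Δn_aq = 1 − 0 = +1, so the system shifts toward the side with more dissolved moles — to the right.
The net shift is to the right. A is a reactant, so its amount decreases.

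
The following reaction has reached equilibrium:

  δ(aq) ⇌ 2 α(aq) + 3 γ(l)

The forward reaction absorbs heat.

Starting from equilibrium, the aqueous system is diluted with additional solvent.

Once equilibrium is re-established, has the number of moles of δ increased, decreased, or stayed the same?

Dilution lowers every aqueous concentration by the same factor. Δn_aq = 2 − 1 = +1, so the system shifts toward the side with more dissolved moles — to the right.
The net shift is to the right. δ is a reactant, so its amount decreases.

decreases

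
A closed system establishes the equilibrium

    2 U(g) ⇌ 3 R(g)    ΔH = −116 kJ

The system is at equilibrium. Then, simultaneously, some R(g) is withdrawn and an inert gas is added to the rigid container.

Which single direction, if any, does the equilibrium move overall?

Removing R (g), a product, drives the reaction to the right.
At constant volume, adding an inert gas leaves every reacting species' partial pressure unchanged, so Q is unchanged — no shift from this change.
Only the nonzero effect(s) matter; the net shift is to the right.

right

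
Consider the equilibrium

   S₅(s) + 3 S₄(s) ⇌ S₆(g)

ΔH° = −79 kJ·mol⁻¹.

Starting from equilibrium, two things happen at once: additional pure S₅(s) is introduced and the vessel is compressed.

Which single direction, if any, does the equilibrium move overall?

left

S₅ is a pure solid; its activity is 1 regardless of amount, so Q is unaffected — no shift from this change.
Gas moles: reactants 0, products 1 (Δn_gas = +1). Compression shifts the system toward the side with fewer moles of gas — to the left.
Only the nonzero effect(s) matter; the net shift is to the left.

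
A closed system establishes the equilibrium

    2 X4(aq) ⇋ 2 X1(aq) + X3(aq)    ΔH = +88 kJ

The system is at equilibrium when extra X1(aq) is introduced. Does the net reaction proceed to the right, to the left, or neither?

left

Adding X1 (aq), a product, drives the reaction to the left.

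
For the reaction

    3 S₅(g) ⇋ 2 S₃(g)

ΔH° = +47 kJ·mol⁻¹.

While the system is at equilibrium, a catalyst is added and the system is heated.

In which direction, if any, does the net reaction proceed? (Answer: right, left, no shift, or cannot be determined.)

A catalyst speeds both forward and reverse rates equally; it changes neither Q nor K — no shift from this change.
The forward reaction is endothermic. Raising T favours the endothermic direction — shift to the right.
Only the nonzero effect(s) matter; the net shift is to the right.

right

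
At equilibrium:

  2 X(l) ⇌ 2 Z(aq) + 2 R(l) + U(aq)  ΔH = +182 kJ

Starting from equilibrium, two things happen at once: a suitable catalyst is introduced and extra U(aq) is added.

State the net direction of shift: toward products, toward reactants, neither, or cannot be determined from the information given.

A catalyst speeds both forward and reverse rates equally; it changes neither Q nor K — no shift from this change.
Adding U (aq), a product, drives the reaction to the left.
Only the nonzero effect(s) matter; the net shift is to the left.

left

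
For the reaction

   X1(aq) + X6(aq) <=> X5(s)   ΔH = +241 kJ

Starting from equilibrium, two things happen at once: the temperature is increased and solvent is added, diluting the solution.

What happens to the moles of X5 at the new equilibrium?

The forward reaction is endothermic. Raising T favours the endothermic direction — shift to the right.
Dilution lowers every aqueous concentration by the same factor. Δn_aq = 0 − 2 = -2, so the system shifts toward the side with more dissolved moles — to the left.
The two effects oppose each other, so the net shift — and hence the change in X5 — cannot be determined from the given information.

cannot be determined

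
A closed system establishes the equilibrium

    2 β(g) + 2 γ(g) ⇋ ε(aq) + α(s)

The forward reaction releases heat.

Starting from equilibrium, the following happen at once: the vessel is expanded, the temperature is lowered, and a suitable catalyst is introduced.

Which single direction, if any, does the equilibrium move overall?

cannot be determined

Gas moles: reactants 4, products 0 (Δn_gas = -4). Expansion shifts the system toward the side with more moles of gas — to the left.
The forward reaction is exothermic. Lowering T favours the exothermic direction — shift to the right.
A catalyst speeds both forward and reverse rates equally; it changes neither Q nor K — no shift from this change.
The individual effects push in opposite directions; without quantitative information the net direction cannot be determined.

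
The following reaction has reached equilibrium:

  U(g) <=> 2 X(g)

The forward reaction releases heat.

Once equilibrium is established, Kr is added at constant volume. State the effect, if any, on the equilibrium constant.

The equilibrium constant depends only on temperature. This perturbation changes neither the position of equilibrium nor K.

unchanged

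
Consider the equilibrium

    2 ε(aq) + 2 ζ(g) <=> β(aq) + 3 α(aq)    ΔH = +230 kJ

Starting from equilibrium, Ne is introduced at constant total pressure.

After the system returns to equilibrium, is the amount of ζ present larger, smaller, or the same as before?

Adding inert gas at constant total pressure expands the volume and lowers every reacting partial pressure. With Δn_gas = 0 − 2 = -2, Q moves away from K toward the side with fewer gas moles, so the system shifts toward the side with more gas moles — to the left.
The net shift is to the left. ζ is a reactant, so its amount increases.

increases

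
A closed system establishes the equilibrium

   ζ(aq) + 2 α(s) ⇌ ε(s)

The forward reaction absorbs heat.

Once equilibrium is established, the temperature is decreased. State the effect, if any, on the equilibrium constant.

K depends on temperature via the van 't Hoff relation. The forward reaction is endothermic, so lowering T decreases K.

decreases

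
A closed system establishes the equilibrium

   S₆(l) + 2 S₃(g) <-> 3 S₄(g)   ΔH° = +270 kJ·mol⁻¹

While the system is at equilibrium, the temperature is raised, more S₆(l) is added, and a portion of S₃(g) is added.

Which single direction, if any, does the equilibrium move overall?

The forward reaction is endothermic. Raising T favours the endothermic direction — shift to the right.
S₆ is a pure liquid; its activity is 1 regardless of amount, so Q is unaffected — no shift from this change.
Adding S₃ (g), a reactant, drives the reaction to the right.
Only the nonzero effect(s) matter; the net shift is to the right.

right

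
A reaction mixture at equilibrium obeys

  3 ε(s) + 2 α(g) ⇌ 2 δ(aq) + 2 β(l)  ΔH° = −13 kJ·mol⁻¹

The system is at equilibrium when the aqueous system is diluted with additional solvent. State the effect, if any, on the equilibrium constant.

unchanged

The equilibrium constant depends only on temperature. This perturbation may move the position of equilibrium, but since T is unchanged, K itself is unchanged.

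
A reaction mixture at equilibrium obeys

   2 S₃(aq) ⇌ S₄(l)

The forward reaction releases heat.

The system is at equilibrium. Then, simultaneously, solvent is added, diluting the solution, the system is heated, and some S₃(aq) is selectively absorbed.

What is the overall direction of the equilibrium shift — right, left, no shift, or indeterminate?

Dilution lowers every aqueous concentration by the same factor. Δn_aq = 0 − 2 = -2, so the system shifts toward the side with more dissolved moles — to the left.
The forward reaction is exothermic. Raising T favours the endothermic direction — shift to the left.
Removing S₃ (aq), a reactant, drives the reaction to the left.
All effects act in the same direction — net shift to the left.

left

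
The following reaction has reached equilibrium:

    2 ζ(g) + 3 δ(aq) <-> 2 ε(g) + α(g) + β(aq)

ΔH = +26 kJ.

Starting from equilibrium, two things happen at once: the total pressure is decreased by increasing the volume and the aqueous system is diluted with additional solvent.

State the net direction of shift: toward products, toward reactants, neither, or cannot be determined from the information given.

Gas moles: reactants 2, products 3 (Δn_gas = +1). Expansion shifts the system toward the side with more moles of gas — to the right.
Dilution lowers every aqueous concentration by the same factor. Δn_aq = 1 − 3 = -2, so the system shifts toward the side with more dissolved moles — to the left.
The individual effects push in opposite directions; without quantitative information the net direction cannot be determined.

cannot be determined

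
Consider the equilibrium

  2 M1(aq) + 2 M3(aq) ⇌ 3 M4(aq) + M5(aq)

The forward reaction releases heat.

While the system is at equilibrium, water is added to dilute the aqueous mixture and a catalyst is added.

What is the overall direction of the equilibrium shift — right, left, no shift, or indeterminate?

no shift

Dilution scales every aqueous concentration by the same factor. Δn_aq = 4 − 4 = 0, so Q is unchanged — no shift.
A catalyst speeds both forward and reverse rates equally; it changes neither Q nor K — no shift from this change.
None of the changes alters Q relative to K, so there is no net shift.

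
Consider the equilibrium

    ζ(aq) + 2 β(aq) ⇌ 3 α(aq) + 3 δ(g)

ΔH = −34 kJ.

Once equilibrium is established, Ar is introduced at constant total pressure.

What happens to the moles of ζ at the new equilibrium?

Adding inert gas at constant total pressure expands the volume and lowers every reacting partial pressure. With Δn_gas = 3 − 0 = +3, Q moves away from K toward the side with fewer gas moles, so the system shifts toward the side with more gas moles — to the right.
The net shift is to the right. ζ is a reactant, so its amount decreases.

decreases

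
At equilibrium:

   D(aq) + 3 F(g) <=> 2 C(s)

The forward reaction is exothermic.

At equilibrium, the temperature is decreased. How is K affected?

K depends on temperature via the van 't Hoff relation. The forward reaction is exothermic, so lowering T increases K.

increases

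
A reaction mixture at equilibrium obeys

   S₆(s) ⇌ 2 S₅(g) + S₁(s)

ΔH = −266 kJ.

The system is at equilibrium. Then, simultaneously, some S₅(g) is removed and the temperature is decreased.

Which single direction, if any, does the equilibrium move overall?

right

Removing S₅ (g), a product, drives the reaction to the right.
The forward reaction is exothermic. Lowering T favours the exothermic direction — shift to the right.
All effects act in the same direction — net shift to the right.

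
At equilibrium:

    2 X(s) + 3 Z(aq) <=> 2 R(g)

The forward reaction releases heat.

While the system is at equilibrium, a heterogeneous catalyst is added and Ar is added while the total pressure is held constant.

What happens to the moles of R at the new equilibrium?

A catalyst speeds both forward and reverse rates equally; it changes neither Q nor K — no shift from this change.
Adding inert gas at constant total pressure expands the volume and lowers every reacting partial pressure. With Δn_gas = 2 − 0 = +2, Q moves away from K toward the side with fewer gas moles, so the system shifts toward the side with more gas moles — to the right.
The net shift is to the right. R is a product, so its amount increases.

increases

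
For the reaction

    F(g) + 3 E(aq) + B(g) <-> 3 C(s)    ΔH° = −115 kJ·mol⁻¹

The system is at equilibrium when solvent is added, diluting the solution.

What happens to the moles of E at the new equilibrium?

increases

Dilution lowers every aqueous concentration by the same factor. Δn_aq = 0 − 3 = -3, so the system shifts toward the side with more dissolved moles — to the left.
The net shift is to the left. E is a reactant, so its amount increases.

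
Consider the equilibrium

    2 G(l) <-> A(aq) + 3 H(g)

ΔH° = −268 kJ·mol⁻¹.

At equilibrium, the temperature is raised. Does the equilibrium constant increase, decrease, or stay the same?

K depends on temperature via the van 't Hoff relation. The forward reaction is exothermic, so raising T decreases K.

decreases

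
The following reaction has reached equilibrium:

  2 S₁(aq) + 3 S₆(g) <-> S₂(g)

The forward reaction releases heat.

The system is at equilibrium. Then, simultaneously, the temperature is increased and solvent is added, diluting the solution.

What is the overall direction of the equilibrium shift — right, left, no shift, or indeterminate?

The forward reaction is exothermic. Raising T favours the endothermic direction — shift to the left.
Dilution lowers every aqueous concentration by the same factor. Δn_aq = 0 − 2 = -2, so the system shifts toward the side with more dissolved moles — to the left.
All effects act in the same direction — net shift to the left.

left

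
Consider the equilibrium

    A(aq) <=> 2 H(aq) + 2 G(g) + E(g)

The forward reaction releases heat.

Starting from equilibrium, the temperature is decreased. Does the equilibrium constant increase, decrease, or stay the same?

increases

K depends on temperature via the van 't Hoff relation. The forward reaction is exothermic, so lowering T increases K.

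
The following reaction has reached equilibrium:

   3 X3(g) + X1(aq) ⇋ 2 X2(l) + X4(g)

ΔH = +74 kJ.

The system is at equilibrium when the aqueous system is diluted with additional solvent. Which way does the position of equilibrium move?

Dilution lowers every aqueous concentration by the same factor. Δn_aq = 0 − 1 = -1, so the system shifts toward the side with more dissolved moles — to the left.

left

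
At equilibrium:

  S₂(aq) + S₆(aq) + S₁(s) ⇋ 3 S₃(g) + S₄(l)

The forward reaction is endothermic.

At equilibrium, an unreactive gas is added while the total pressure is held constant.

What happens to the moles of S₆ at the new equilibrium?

decreases

Adding inert gas at constant total pressure expands the volume and lowers every reacting partial pressure. With Δn_gas = 3 − 0 = +3, Q moves away from K toward the side with fewer gas moles, so the system shifts toward the side with more gas moles — to the right.
The net shift is to the right. S₆ is a reactant, so its amount decreases.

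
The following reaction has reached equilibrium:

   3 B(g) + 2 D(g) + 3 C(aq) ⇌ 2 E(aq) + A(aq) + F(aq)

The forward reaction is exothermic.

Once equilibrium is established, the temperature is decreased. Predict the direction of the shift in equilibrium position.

right

The forward reaction is exothermic. Lowering T favours the exothermic direction — shift to the right.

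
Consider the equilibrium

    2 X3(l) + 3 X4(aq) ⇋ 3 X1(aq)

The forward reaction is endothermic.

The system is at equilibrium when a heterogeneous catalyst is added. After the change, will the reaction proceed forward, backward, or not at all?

A catalyst speeds both forward and reverse rates equally; it changes neither Q nor K — no shift from this change.

no shift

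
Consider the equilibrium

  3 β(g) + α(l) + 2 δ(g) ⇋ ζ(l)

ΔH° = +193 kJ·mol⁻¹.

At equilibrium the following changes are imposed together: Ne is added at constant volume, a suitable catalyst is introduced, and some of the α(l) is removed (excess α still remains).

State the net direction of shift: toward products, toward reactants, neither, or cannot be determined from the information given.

At constant volume, adding an inert gas leaves every reacting species' partial pressure unchanged, so Q is unchanged — no shift from this change.
A catalyst speeds both forward and reverse rates equally; it changes neither Q nor K — no shift from this change.
α is a pure liquid; its activity is 1 regardless of amount, so Q is unaffected — no shift from this change.
None of the changes alters Q relative to K, so there is no net shift.

no shift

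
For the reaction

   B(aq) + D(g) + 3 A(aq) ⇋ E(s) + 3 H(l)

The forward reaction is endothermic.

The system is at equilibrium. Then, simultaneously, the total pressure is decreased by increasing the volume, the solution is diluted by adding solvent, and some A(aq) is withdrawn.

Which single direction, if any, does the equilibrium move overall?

left

Gas moles: reactants 1, products 0 (Δn_gas = -1). Expansion shifts the system toward the side with more moles of gas — to the left.
Dilution lowers every aqueous concentration by the same factor. Δn_aq = 0 − 4 = -4, so the system shifts toward the side with more dissolved moles — to the left.
Removing A (aq), a reactant, drives the reaction to the left.
All effects act in the same direction — net shift to the left.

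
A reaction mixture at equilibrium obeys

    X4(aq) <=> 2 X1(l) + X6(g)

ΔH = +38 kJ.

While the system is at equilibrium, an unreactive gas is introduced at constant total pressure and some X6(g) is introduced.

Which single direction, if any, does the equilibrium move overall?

cannot be determined

Adding inert gas at constant total pressure expands the volume and lowers every reacting partial pressure. With Δn_gas = 1 − 0 = +1, Q moves away from K toward the side with fewer gas moles, so the system shifts toward the side with more gas moles — to the right.
Adding X6 (g), a product, drives the reaction to the left.
The individual effects push in opposite directions; without quantitative information the net direction cannot be determined.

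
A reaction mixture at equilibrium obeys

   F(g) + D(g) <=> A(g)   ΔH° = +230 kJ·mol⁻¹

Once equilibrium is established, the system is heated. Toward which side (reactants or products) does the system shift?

right

The forward reaction is endothermic. Raising T favours the endothermic direction — shift to the right.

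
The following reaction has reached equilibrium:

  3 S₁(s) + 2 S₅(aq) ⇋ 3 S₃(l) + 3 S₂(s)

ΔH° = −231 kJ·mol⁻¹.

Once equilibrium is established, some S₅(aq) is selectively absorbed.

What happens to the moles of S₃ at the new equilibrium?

Removing S₅ (aq), a reactant, drives the reaction to the left.
The net shift is to the left. S₃ is a product, so its amount decreases.

decreases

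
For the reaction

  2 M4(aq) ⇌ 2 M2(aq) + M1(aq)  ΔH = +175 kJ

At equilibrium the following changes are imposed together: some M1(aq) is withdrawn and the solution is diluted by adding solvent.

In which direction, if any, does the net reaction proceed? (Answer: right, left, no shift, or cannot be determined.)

right

Removing M1 (aq), a product, drives the reaction to the right.
Dilution lowers every aqueous concentration by the same factor. Δn_aq = 3 − 2 = +1, so the system shifts toward the side with more dissolved moles — to the right.
All effects act in the same direction — net shift to the right.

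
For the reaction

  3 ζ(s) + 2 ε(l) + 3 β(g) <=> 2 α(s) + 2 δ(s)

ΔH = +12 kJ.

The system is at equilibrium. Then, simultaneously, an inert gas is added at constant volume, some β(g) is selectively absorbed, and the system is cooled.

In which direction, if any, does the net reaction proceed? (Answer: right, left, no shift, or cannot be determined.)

At constant volume, adding an inert gas leaves every reacting species' partial pressure unchanged, so Q is unchanged — no shift from this change.
Removing β (g), a reactant, drives the reaction to the left.
The forward reaction is endothermic. Lowering T favours the exothermic direction — shift to the left.
Only the nonzero effect(s) matter; the net shift is to the left.

left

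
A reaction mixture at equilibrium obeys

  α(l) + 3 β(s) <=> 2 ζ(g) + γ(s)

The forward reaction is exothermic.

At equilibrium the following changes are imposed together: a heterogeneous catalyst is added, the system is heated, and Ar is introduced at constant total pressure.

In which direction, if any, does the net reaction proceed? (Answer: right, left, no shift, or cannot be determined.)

cannot be determined

A catalyst speeds both forward and reverse rates equally; it changes neither Q nor K — no shift from this change.
The forward reaction is exothermic. Raising T favours the endothermic direction — shift to the left.
Adding inert gas at constant total pressure expands the volume and lowers every reacting partial pressure. With Δn_gas = 2 − 0 = +2, Q moves away from K toward the side with fewer gas moles, so the system shifts toward the side with more gas moles — to the right.
The individual effects push in opposite directions; without quantitative information the net direction cannot be determined.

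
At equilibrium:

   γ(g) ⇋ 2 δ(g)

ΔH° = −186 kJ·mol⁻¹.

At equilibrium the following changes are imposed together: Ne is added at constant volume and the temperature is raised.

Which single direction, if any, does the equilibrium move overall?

left

At constant volume, adding an inert gas leaves every reacting species' partial pressure unchanged, so Q is unchanged — no shift from this change.
The forward reaction is exothermic. Raising T favours the endothermic direction — shift to the left.
Only the nonzero effect(s) matter; the net shift is to the left.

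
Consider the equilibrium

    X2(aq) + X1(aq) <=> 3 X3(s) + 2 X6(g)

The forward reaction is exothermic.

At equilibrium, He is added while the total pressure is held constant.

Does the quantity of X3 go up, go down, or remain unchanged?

Adding inert gas at constant total pressure expands the volume and lowers every reacting partial pressure. With Δn_gas = 2 − 0 = +2, Q moves away from K toward the side with fewer gas moles, so the system shifts toward the side with more gas moles — to the right.
The net shift is to the right. X3 is a product, so its amount increases.

increases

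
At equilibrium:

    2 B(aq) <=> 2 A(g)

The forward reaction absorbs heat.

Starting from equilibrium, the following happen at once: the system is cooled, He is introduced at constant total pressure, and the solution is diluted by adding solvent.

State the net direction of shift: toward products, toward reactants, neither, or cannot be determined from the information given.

The forward reaction is endothermic. Lowering T favours the exothermic direction — shift to the left.
Adding inert gas at constant total pressure expands the volume and lowers every reacting partial pressure. With Δn_gas = 2 − 0 = +2, Q moves away from K toward the side with fewer gas moles, so the system shifts toward the side with more gas moles — to the right.
Dilution lowers every aqueous concentration by the same factor. Δn_aq = 0 − 2 = -2, so the system shifts toward the side with more dissolved moles — to the left.
The individual effects push in opposite directions; without quantitative information the net direction cannot be determined.

cannot be determined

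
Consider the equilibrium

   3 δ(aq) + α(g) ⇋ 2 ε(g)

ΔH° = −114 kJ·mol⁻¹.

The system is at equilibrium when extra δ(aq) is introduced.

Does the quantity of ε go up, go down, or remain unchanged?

increases

Adding δ (aq), a reactant, drives the reaction to the right.
The net shift is to the right. ε is a product, so its amount increases.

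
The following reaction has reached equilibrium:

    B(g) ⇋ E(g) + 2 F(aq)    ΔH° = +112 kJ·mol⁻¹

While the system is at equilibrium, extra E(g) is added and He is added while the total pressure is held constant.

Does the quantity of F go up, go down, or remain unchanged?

decreases

Adding E (g), a product, drives the reaction to the left.
Adding inert gas at constant total pressure expands the volume, scaling every reacting partial pressure by the same factor. Δn_gas = 1 − 1 = 0, so Q is unchanged — no shift.
The net shift is to the left. F is a product, so its amount decreases.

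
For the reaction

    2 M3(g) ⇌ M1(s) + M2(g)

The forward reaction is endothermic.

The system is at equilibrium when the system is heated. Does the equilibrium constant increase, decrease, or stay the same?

increases

K depends on temperature via the van 't Hoff relation. The forward reaction is endothermic, so raising T increases K.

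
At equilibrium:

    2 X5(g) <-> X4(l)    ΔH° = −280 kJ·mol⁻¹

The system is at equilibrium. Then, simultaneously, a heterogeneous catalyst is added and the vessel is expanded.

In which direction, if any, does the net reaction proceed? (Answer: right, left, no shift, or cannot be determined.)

left

A catalyst speeds both forward and reverse rates equally; it changes neither Q nor K — no shift from this change.
Gas moles: reactants 2, products 0 (Δn_gas = -2). Expansion shifts the system toward the side with more moles of gas — to the left.
Only the nonzero effect(s) matter; the net shift is to the left.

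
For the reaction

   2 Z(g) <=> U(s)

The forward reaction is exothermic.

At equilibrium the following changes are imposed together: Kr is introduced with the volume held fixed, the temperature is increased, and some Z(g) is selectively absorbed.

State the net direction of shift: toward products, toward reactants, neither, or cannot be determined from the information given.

At constant volume, adding an inert gas leaves every reacting species' partial pressure unchanged, so Q is unchanged — no shift from this change.
The forward reaction is exothermic. Raising T favours the endothermic direction — shift to the left.
Removing Z (g), a reactant, drives the reaction to the left.
Only the nonzero effect(s) matter; the net shift is to the left.

left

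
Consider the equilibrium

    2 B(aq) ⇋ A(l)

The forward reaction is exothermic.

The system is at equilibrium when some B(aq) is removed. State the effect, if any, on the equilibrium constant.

unchanged

The equilibrium constant depends only on temperature. This perturbation may move the position of equilibrium, but since T is unchanged, K itself is unchanged.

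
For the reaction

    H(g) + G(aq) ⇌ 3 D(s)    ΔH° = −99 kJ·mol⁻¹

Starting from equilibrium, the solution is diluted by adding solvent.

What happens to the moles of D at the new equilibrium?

Dilution lowers every aqueous concentration by the same factor. Δn_aq = 0 − 1 = -1, so the system shifts toward the side with more dissolved moles — to the left.
The net shift is to the left. D is a product, so its amount decreases.

decreases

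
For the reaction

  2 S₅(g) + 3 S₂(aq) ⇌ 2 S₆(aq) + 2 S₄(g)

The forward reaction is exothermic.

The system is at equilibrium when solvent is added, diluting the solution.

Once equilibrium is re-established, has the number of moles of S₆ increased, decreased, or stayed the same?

Dilution lowers every aqueous concentration by the same factor. Δn_aq = 2 − 3 = -1, so the system shifts toward the side with more dissolved moles — to the left.
The net shift is to the left. S₆ is a product, so its amount decreases.

decreases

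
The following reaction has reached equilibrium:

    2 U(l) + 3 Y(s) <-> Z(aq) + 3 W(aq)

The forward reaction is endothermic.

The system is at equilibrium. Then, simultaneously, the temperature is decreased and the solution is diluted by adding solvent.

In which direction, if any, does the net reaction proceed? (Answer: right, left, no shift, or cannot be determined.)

The forward reaction is endothermic. Lowering T favours the exothermic direction — shift to the left.
Dilution lowers every aqueous concentration by the same factor. Δn_aq = 4 − 0 = +4, so the system shifts toward the side with more dissolved moles — to the right.
The individual effects push in opposite directions; without quantitative information the net direction cannot be determined.

cannot be determined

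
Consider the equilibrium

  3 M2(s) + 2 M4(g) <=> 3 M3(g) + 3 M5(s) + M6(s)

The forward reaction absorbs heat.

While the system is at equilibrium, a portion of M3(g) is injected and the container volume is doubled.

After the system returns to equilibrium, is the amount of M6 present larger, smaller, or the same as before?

cannot be determined

Adding M3 (g), a product, drives the reaction to the left.
Gas moles: reactants 2, products 3 (Δn_gas = +1). Expansion shifts the system toward the side with more moles of gas — to the right.
The two effects oppose each other, so the net shift — and hence the change in M6 — cannot be determined from the given information.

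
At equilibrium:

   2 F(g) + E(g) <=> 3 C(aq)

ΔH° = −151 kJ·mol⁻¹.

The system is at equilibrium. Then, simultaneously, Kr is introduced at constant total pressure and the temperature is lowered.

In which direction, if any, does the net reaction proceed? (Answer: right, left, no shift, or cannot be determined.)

Adding inert gas at constant total pressure expands the volume and lowers every reacting partial pressure. With Δn_gas = 0 − 3 = -3, Q moves away from K toward the side with fewer gas moles, so the system shifts toward the side with more gas moles — to the left.
The forward reaction is exothermic. Lowering T favours the exothermic direction — shift to the right.
The individual effects push in opposite directions; without quantitative information the net direction cannot be determined.

cannot be determined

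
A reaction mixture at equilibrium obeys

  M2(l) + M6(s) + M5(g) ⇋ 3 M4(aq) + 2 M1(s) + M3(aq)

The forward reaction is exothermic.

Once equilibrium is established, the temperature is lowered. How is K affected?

increases

K depends on temperature via the van 't Hoff relation. The forward reaction is exothermic, so lowering T increases K.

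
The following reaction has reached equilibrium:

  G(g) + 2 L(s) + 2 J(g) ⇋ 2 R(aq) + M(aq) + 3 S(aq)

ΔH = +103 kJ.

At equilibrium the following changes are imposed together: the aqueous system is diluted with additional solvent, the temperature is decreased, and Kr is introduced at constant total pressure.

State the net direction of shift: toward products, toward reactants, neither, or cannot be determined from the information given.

Dilution lowers every aqueous concentration by the same factor. Δn_aq = 6 − 0 = +6, so the system shifts toward the side with more dissolved moles — to the right.
The forward reaction is endothermic. Lowering T favours the exothermic direction — shift to the left.
Adding inert gas at constant total pressure expands the volume and lowers every reacting partial pressure. With Δn_gas = 0 − 3 = -3, Q moves away from K toward the side with fewer gas moles, so the system shifts toward the side with more gas moles — to the left.
The individual effects push in opposite directions; without quantitative information the net direction cannot be determined.

cannot be determined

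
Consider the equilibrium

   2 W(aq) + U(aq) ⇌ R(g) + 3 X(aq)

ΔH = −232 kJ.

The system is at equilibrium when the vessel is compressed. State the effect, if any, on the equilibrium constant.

The equilibrium constant depends only on temperature. This perturbation may move the position of equilibrium, but since T is unchanged, K itself is unchanged.

unchanged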